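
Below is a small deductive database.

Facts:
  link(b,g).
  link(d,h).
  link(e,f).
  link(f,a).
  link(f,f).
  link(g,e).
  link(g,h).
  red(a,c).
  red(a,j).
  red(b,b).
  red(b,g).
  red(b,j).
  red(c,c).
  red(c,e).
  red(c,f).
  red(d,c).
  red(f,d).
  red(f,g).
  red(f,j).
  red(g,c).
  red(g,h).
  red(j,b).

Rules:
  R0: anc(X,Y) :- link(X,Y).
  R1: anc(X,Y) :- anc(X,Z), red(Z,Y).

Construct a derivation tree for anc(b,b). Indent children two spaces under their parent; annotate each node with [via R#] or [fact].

round 1: derive anc(b,g) via R0 from link(b,g)
round 1: derive anc(d,h) via R0 from link(d,h)
round 1: derive anc(e,f) via R0 from link(e,f)
round 1: derive anc(f,a) via R0 from link(f,a)
round 1: derive anc(f,f) via R0 from link(f,f)
round 1: derive anc(g,e) via R0 from link(g,e)
round 1: derive anc(g,h) via R0 from link(g,h)
round 2: derive anc(b,c) via R1 from anc(b,g), red(g,c)
round 2: derive anc(b,h) via R1 from anc(b,g), red(g,h)
round 2: derive anc(e,d) via R1 from anc(e,f), red(f,d)
round 2: derive anc(e,g) via R1 from anc(e,f), red(f,g)
round 2: derive anc(e,j) via R1 from anc(e,f), red(f,j)
round 2: derive anc(f,c) via R1 from anc(f,a), red(a,c)
round 2: derive anc(f,d) via R1 from anc(f,f), red(f,d)
round 2: derive anc(f,g) via R1 from anc(f,f), red(f,g)
round 2: derive anc(f,j) via R1 from anc(f,a), red(a,j)
round 3: derive anc(b,e) via R1 from anc(b,c), red(c,e)
round 3: derive anc(b,f) via R1 from anc(b,c), red(c,f)
round 3: derive anc(e,b) via R1 from anc(e,j), red(j,b)
round 3: derive anc(e,c) via R1 from anc(e,d), red(d,c)
round 3: derive anc(e,h) via R1 from anc(e,g), red(g,h)
round 3: derive anc(f,b) via R1 from anc(f,j), red(j,b)
round 3: derive anc(f,e) via R1 from anc(f,c), red(c,e)
round 3: derive anc(f,h) via R1 from anc(f,g), red(g,h)
round 4: derive anc(b,d) via R1 from anc(b,f), red(f,d)
round 4: derive anc(b,j) via R1 from anc(b,f), red(f,j)
round 4: derive anc(e,e) via R1 from anc(e,c), red(c,e)
round 5: derive anc(b,b) via R1 from anc(b,j), red(j,b)

anc(b,b)  [via R1]
  anc(b,j)  [via R1]
    anc(b,f)  [via R1]
      anc(b,c)  [via R1]
        anc(b,g)  [via R0]
          link(b,g)  [fact]
        red(g,c)  [fact]
      red(c,f)  [fact]
    red(f,j)  [fact]
  red(j,b)  [fact]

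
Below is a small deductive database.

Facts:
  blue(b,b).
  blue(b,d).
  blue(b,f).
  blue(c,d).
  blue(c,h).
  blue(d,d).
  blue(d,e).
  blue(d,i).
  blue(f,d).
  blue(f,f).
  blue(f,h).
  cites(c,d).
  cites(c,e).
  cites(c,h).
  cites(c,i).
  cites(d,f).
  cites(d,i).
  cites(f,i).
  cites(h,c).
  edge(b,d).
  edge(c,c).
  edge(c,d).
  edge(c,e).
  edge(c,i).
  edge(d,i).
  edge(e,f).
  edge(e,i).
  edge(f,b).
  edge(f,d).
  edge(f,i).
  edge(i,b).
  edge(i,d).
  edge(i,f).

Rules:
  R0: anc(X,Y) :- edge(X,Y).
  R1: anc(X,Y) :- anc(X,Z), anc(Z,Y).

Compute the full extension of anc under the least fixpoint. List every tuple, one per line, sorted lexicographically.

round 1: derive anc(b,d) via R0 from edge(b,d)
round 1: derive anc(c,c) via R0 from edge(c,c)
round 1: derive anc(c,d) via R0 from edge(c,d)
round 1: derive anc(c,e) via R0 from edge(c,e)
round 1: derive anc(c,i) via R0 from edge(c,i)
round 1: derive anc(d,i) via R0 from edge(d,i)
round 1: derive anc(e,f) via R0 from edge(e,f)
round 1: derive anc(e,i) via R0 from edge(e,i)
round 1: derive anc(f,b) via R0 from edge(f,b)
round 1: derive anc(f,d) via R0 from edge(f,d)
round 1: derive anc(f,i) via R0 from edge(f,i)
round 1: derive anc(i,b) via R0 from edge(i,b)
round 1: derive anc(i,d) via R0 from edge(i,d)
round 1: derive anc(i,f) via R0 from edge(i,f)
round 2: derive anc(b,i) via R1 from anc(b,d), anc(d,i)
round 2: derive anc(c,b) via R1 from anc(c,i), anc(i,b)
round 2: derive anc(c,f) via R1 from anc(c,e), anc(e,f)
round 2: derive anc(d,b) via R1 from anc(d,i), anc(i,b)
round 2: derive anc(d,d) via R1 from anc(d,i), anc(i,d)
round 2: derive anc(d,f) via R1 from anc(d,i), anc(i,f)
round 2: derive anc(e,b) via R1 from anc(e,f), anc(f,b)
round 2: derive anc(e,d) via R1 from anc(e,f), anc(f,d)
round 2: derive anc(f,f) via R1 from anc(f,i), anc(i,f)
round 2: derive anc(i,i) via R1 from anc(i,d), anc(d,i)
round 3: derive anc(b,b) via R1 from anc(b,d), anc(d,b)
round 3: derive anc(b,f) via R1 from anc(b,d), anc(d,f)

anc(b,b)
anc(b,d)
anc(b,f)
anc(b,i)
anc(c,b)
anc(c,c)
anc(c,d)
anc(c,e)
anc(c,f)
anc(c,i)
anc(d,b)
anc(d,d)
anc(d,f)
anc(d,i)
anc(e,b)
anc(e,d)
anc(e,f)
anc(e,i)
anc(f,b)
anc(f,d)
anc(f,f)
anc(f,i)
anc(i,b)
anc(i,d)
anc(i,f)
anc(i,i)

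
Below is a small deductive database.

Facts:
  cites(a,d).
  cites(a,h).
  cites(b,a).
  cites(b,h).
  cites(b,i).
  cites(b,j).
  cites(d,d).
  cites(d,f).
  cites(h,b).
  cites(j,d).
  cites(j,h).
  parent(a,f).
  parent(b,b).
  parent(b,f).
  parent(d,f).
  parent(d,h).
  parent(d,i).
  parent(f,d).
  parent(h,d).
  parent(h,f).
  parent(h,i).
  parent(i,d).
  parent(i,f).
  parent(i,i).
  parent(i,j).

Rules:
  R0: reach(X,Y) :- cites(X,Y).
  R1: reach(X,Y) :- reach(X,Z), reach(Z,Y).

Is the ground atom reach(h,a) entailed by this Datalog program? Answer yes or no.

round 1: derive reach(a,d) via R0 from cites(a,d)
round 1: derive reach(a,h) via R0 from cites(a,h)
round 1: derive reach(b,a) via R0 from cites(b,a)
round 1: derive reach(b,h) via R0 from cites(b,h)
round 1: derive reach(b,i) via R0 from cites(b,i)
round 1: derive reach(b,j) via R0 from cites(b,j)
round 1: derive reach(d,d) via R0 from cites(d,d)
round 1: derive reach(d,f) via R0 from cites(d,f)
round 1: derive reach(h,b) via R0 from cites(h,b)
round 1: derive reach(j,d) via R0 from cites(j,d)
round 1: derive reach(j,h) via R0 from cites(j,h)
round 2: derive reach(a,b) via R1 from reach(a,h), reach(h,b)
round 2: derive reach(a,f) via R1 from reach(a,d), reach(d,f)
round 2: derive reach(b,b) via R1 from reach(b,h), reach(h,b)
round 2: derive reach(b,d) via R1 from reach(b,a), reach(a,d)
round 2: derive reach(h,a) via R1 from reach(h,b), reach(b,a)
round 2: derive reach(h,h) via R1 from reach(h,b), reach(b,h)
round 2: derive reach(h,i) via R1 from reach(h,b), reach(b,i)
round 2: derive reach(h,j) via R1 from reach(h,b), reach(b,j)
round 2: derive reach(j,b) via R1 from reach(j,h), reach(h,b)
round 2: derive reach(j,f) via R1 from reach(j,d), reach(d,f)
round 3: derive reach(a,a) via R1 from reach(a,b), reach(b,a)
round 3: derive reach(a,i) via R1 from reach(a,b), reach(b,i)
round 3: derive reach(a,j) via R1 from reach(a,b), reach(b,j)
round 3: derive reach(b,f) via R1 from reach(b,a), reach(a,f)
round 3: derive reach(h,d) via R1 from reach(h,a), reach(a,d)
round 3: derive reach(h,f) via R1 from reach(h,a), reach(a,f)
round 3: derive reach(j,a) via R1 from reach(j,b), reach(b,a)
round 3: derive reach(j,i) via R1 from reach(j,b), reach(b,i)
round 3: derive reach(j,j) via R1 from reach(j,b), reach(b,j)

yes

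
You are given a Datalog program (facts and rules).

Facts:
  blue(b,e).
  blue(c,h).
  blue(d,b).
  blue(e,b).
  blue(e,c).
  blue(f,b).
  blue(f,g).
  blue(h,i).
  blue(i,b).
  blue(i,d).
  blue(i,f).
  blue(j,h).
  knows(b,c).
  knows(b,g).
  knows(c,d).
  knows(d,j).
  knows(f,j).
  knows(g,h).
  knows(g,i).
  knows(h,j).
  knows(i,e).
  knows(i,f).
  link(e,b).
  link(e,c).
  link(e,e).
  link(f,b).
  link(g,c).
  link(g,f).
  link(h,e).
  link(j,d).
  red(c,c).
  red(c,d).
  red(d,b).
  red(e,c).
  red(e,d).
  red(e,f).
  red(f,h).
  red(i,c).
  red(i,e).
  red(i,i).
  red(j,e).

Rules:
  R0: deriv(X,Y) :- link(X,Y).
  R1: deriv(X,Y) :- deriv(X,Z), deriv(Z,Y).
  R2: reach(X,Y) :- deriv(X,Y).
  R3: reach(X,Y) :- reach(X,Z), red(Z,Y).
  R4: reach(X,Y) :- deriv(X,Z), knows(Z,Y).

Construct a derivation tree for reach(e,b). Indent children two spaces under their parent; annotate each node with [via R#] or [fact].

reach(e,b)  [via R2]
  deriv(e,b)  [via R0]
    link(e,b)  [fact]

round 1: derive deriv(e,b) via R0 from link(e,b)
round 1: derive deriv(e,c) via R0 from link(e,c)
round 1: derive deriv(e,e) via R0 from link(e,e)
round 1: derive deriv(f,b) via R0 from link(f,b)
round 1: derive deriv(g,c) via R0 from link(g,c)
round 1: derive deriv(g,f) via R0 from link(g,f)
round 1: derive deriv(h,e) via R0 from link(h,e)
round 1: derive deriv(j,d) via R0 from link(j,d)
round 2: derive deriv(g,b) via R1 from deriv(g,f), deriv(f,b)
round 2: derive deriv(h,b) via R1 from deriv(h,e), deriv(e,b)
round 2: derive deriv(h,c) via R1 from deriv(h,e), deriv(e,c)
round 2: derive reach(e,b) via R2 from deriv(e,b)
round 2: derive reach(e,c) via R2 from deriv(e,c)
round 2: derive reach(e,e) via R2 from deriv(e,e)
round 2: derive reach(f,b) via R2 from deriv(f,b)
round 2: derive reach(g,c) via R2 from deriv(g,c)
round 2: derive reach(g,f) via R2 from deriv(g,f)
round 2: derive reach(h,e) via R2 from deriv(h,e)
round 2: derive reach(j,d) via R2 from deriv(j,d)
round 2: derive reach(e,d) via R4 from deriv(e,c), knows(c,d)
round 2: derive reach(e,g) via R4 from deriv(e,b), knows(b,g)
round 2: derive reach(f,c) via R4 from deriv(f,b), knows(b,c)
round 2: derive reach(f,g) via R4 from deriv(f,b), knows(b,g)
round 2: derive reach(g,d) via R4 from deriv(g,c), knows(c,d)
round 2: derive reach(g,j) via R4 from deriv(g,f), knows(f,j)
round 2: derive reach(j,j) via R4 from deriv(j,d), knows(d,j)
round 3: derive reach(g,b) via R2 from deriv(g,b)
round 3: derive reach(h,b) via R2 from deriv(h,b)
round 3: derive reach(h,c) via R2 from deriv(h,c)
round 3: derive reach(e,f) via R3 from reach(e,e), red(e,f)
round 3: derive reach(f,d) via R3 from reach(f,c), red(c,d)
round 3: derive reach(g,e) via R3 from reach(g,j), red(j,e)
round 3: derive reach(g,h) via R3 from reach(g,f), red(f,h)
round 3: derive reach(h,d) via R3 from reach(h,e), red(e,d)
round 3: derive reach(h,f) via R3 from reach(h,e), red(e,f)
round 3: derive reach(j,b) via R3 from reach(j,d), red(d,b)
round 3: derive reach(j,e) via R3 from reach(j,j), red(j,e)
round 3: derive reach(g,g) via R4 from deriv(g,b), knows(b,g)
round 3: derive reach(h,g) via R4 from deriv(h,b), knows(b,g)
round 4: derive reach(e,h) via R3 from reach(e,f), red(f,h)
round 4: derive reach(h,h) via R3 from reach(h,f), red(f,h)
round 4: derive reach(j,c) via R3 from reach(j,e), red(e,c)
round 4: derive reach(j,f) via R3 from reach(j,e), red(e,f)
round 5: derive reach(j,h) via R3 from reach(j,f), red(f,h)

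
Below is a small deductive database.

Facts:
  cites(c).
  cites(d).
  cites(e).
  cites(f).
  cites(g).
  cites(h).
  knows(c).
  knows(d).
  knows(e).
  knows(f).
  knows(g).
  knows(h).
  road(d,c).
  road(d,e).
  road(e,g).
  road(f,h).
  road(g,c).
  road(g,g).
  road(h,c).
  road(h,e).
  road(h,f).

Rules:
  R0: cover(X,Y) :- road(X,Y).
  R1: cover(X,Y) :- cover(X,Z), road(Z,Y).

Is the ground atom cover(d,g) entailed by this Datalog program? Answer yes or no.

yes

round 1: derive cover(d,c) via R0 from road(d,c)
round 1: derive cover(d,e) via R0 from road(d,e)
round 1: derive cover(e,g) via R0 from road(e,g)
round 1: derive cover(f,h) via R0 from road(f,h)
round 1: derive cover(g,c) via R0 from road(g,c)
round 1: derive cover(g,g) via R0 from road(g,g)
round 1: derive cover(h,c) via R0 from road(h,c)
round 1: derive cover(h,e) via R0 from road(h,e)
round 1: derive cover(h,f) via R0 from road(h,f)
round 2: derive cover(d,g) via R1 from cover(d,e), road(e,g)
round 2: derive cover(e,c) via R1 from cover(e,g), road(g,c)
round 2: derive cover(f,c) via R1 from cover(f,h), road(h,c)
round 2: derive cover(f,e) via R1 from cover(f,h), road(h,e)
round 2: derive cover(f,f) via R1 from cover(f,h), road(h,f)
round 2: derive cover(h,g) via R1 from cover(h,e), road(e,g)
round 2: derive cover(h,h) via R1 from cover(h,f), road(f,h)
round 3: derive cover(f,g) via R1 from cover(f,e), road(e,g)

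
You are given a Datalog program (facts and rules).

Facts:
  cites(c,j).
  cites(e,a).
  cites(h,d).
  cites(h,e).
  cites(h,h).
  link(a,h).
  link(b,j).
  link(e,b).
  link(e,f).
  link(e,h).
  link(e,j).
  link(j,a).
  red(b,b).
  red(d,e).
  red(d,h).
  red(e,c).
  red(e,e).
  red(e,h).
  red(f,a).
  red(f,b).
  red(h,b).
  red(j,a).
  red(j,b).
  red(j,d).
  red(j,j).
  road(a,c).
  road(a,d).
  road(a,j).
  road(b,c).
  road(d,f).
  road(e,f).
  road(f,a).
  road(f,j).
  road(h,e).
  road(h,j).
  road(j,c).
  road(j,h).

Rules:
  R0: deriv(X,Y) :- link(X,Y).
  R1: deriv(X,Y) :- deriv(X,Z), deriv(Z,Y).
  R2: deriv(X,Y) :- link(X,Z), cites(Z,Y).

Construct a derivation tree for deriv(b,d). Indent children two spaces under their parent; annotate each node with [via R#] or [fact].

deriv(b,d)  [via R1]
  deriv(b,a)  [via R1]
    deriv(b,j)  [via R0]
      link(b,j)  [fact]
    deriv(j,a)  [via R0]
      link(j,a)  [fact]
  deriv(a,d)  [via R2]
    link(a,h)  [fact]
    cites(h,d)  [fact]

round 1: derive deriv(a,h) via R0 from link(a,h)
round 1: derive deriv(b,j) via R0 from link(b,j)
round 1: derive deriv(e,b) via R0 from link(e,b)
round 1: derive deriv(e,f) via R0 from link(e,f)
round 1: derive deriv(e,h) via R0 from link(e,h)
round 1: derive deriv(e,j) via R0 from link(e,j)
round 1: derive deriv(j,a) via R0 from link(j,a)
round 1: derive deriv(a,d) via R2 from link(a,h), cites(h,d)
round 1: derive deriv(a,e) via R2 from link(a,h), cites(h,e)
round 1: derive deriv(e,d) via R2 from link(e,h), cites(h,d)
round 1: derive deriv(e,e) via R2 from link(e,h), cites(h,e)
round 2: derive deriv(a,b) via R1 from deriv(a,e), deriv(e,b)
round 2: derive deriv(a,f) via R1 from deriv(a,e), deriv(e,f)
round 2: derive deriv(a,j) via R1 from deriv(a,e), deriv(e,j)
round 2: derive deriv(b,a) via R1 from deriv(b,j), deriv(j,a)
round 2: derive deriv(e,a) via R1 from deriv(e,j), deriv(j,a)
round 2: derive deriv(j,d) via R1 from deriv(j,a), deriv(a,d)
round 2: derive deriv(j,e) via R1 from deriv(j,a), deriv(a,e)
round 2: derive deriv(j,h) via R1 from deriv(j,a), deriv(a,h)
round 3: derive deriv(a,a) via R1 from deriv(a,b), deriv(b,a)
round 3: derive deriv(b,b) via R1 from deriv(b,a), deriv(a,b)
round 3: derive deriv(b,d) via R1 from deriv(b,a), deriv(a,d)
round 3: derive deriv(b,e) via R1 from deriv(b,a), deriv(a,e)
round 3: derive deriv(b,f) via R1 from deriv(b,a), deriv(a,f)
round 3: derive deriv(b,h) via R1 from deriv(b,a), deriv(a,h)
round 3: derive deriv(j,b) via R1 from deriv(j,a), deriv(a,b)
round 3: derive deriv(j,f) via R1 from deriv(j,a), deriv(a,f)
round 3: derive deriv(j,j) via R1 from deriv(j,a), deriv(a,j)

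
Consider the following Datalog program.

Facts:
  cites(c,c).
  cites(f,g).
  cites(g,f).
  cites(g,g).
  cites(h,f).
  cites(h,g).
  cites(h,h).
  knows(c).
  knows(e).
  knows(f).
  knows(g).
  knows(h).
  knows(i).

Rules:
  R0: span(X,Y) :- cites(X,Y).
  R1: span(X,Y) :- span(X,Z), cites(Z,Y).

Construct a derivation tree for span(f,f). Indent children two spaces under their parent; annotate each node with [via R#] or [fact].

round 1: derive span(c,c) via R0 from cites(c,c)
round 1: derive span(f,g) via R0 from cites(f,g)
round 1: derive span(g,f) via R0 from cites(g,f)
round 1: derive span(g,g) via R0 from cites(g,g)
round 1: derive span(h,f) via R0 from cites(h,f)
round 1: derive span(h,g) via R0 from cites(h,g)
round 1: derive span(h,h) via R0 from cites(h,h)
round 2: derive span(f,f) via R1 from span(f,g), cites(g,f)

span(f,f)  [via R1]
  span(f,g)  [via R0]
    cites(f,g)  [fact]
  cites(g,f)  [fact]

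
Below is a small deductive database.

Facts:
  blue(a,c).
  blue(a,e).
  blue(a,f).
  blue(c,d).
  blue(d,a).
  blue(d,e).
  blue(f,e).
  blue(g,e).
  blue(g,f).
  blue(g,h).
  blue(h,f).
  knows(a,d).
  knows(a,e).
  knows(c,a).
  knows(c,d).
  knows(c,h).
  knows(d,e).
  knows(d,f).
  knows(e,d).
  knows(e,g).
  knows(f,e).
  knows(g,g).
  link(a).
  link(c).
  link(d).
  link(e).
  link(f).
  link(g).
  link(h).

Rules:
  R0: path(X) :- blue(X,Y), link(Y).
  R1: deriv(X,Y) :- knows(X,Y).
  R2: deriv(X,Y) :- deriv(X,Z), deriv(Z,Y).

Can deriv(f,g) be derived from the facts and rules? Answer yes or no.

round 1: derive deriv(a,d) via R1 from knows(a,d)
round 1: derive deriv(a,e) via R1 from knows(a,e)
round 1: derive deriv(c,a) via R1 from knows(c,a)
round 1: derive deriv(c,d) via R1 from knows(c,d)
round 1: derive deriv(c,h) via R1 from knows(c,h)
round 1: derive deriv(d,e) via R1 from knows(d,e)
round 1: derive deriv(d,f) via R1 from knows(d,f)
round 1: derive deriv(e,d) via R1 from knows(e,d)
round 1: derive deriv(e,g) via R1 from knows(e,g)
round 1: derive deriv(f,e) via R1 from knows(f,e)
round 1: derive deriv(g,g) via R1 from knows(g,g)
round 2: derive deriv(a,f) via R2 from deriv(a,d), deriv(d,f)
round 2: derive deriv(a,g) via R2 from deriv(a,e), deriv(e,g)
round 2: derive deriv(c,e) via R2 from deriv(c,a), deriv(a,e)
round 2: derive deriv(c,f) via R2 from deriv(c,d), deriv(d,f)
round 2: derive deriv(d,d) via R2 from deriv(d,e), deriv(e,d)
round 2: derive deriv(d,g) via R2 from deriv(d,e), deriv(e,g)
round 2: derive deriv(e,e) via R2 from deriv(e,d), deriv(d,e)
round 2: derive deriv(e,f) via R2 from deriv(e,d), deriv(d,f)
round 2: derive deriv(f,d) via R2 from deriv(f,e), deriv(e,d)
round 2: derive deriv(f,g) via R2 from deriv(f,e), deriv(e,g)
round 3: derive deriv(c,g) via R2 from deriv(c,a), deriv(a,g)
round 3: derive deriv(f,f) via R2 from deriv(f,d), deriv(d,f)

yes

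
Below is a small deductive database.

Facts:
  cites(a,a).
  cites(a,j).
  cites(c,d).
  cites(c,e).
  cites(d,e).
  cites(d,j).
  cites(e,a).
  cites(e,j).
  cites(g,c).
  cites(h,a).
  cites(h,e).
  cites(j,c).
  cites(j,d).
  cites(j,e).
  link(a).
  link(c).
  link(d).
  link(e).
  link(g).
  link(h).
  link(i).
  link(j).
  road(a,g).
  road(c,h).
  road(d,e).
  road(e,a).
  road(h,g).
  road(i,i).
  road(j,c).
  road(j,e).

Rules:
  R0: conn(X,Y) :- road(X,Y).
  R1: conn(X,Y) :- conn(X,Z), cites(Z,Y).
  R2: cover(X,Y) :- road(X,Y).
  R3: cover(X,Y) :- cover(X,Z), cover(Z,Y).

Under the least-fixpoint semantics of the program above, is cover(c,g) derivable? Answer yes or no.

yes

round 1: derive cover(a,g) via R2 from road(a,g)
round 1: derive cover(c,h) via R2 from road(c,h)
round 1: derive cover(d,e) via R2 from road(d,e)
round 1: derive cover(e,a) via R2 from road(e,a)
round 1: derive cover(h,g) via R2 from road(h,g)
round 1: derive cover(i,i) via R2 from road(i,i)
round 1: derive cover(j,c) via R2 from road(j,c)
round 1: derive cover(j,e) via R2 from road(j,e)
round 2: derive cover(c,g) via R3 from cover(c,h), cover(h,g)
round 2: derive cover(d,a) via R3 from cover(d,e), cover(e,a)
round 2: derive cover(e,g) via R3 from cover(e,a), cover(a,g)
round 2: derive cover(j,a) via R3 from cover(j,e), cover(e,a)
round 2: derive cover(j,h) via R3 from cover(j,c), cover(c,h)
round 3: derive cover(d,g) via R3 from cover(d,a), cover(a,g)
round 3: derive cover(j,g) via R3 from cover(j,a), cover(a,g)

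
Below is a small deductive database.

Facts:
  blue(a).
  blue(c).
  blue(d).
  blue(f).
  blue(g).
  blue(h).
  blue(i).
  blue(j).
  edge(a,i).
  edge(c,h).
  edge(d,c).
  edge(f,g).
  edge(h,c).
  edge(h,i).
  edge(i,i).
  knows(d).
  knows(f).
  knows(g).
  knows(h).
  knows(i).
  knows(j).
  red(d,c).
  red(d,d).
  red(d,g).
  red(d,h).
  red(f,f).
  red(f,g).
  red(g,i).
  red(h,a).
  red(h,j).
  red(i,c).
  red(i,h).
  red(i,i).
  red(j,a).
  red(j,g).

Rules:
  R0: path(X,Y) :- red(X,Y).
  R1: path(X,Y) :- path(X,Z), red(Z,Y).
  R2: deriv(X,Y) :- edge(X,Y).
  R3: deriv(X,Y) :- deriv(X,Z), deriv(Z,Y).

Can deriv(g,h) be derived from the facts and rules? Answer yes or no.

round 1: derive deriv(a,i) via R2 from edge(a,i)
round 1: derive deriv(c,h) via R2 from edge(c,h)
round 1: derive deriv(d,c) via R2 from edge(d,c)
round 1: derive deriv(f,g) via R2 from edge(f,g)
round 1: derive deriv(h,c) via R2 from edge(h,c)
round 1: derive deriv(h,i) via R2 from edge(h,i)
round 1: derive deriv(i,i) via R2 from edge(i,i)
round 2: derive deriv(c,c) via R3 from deriv(c,h), deriv(h,c)
round 2: derive deriv(c,i) via R3 from deriv(c,h), deriv(h,i)
round 2: derive deriv(d,h) via R3 from deriv(d,c), deriv(c,h)
round 2: derive deriv(h,h) via R3 from deriv(h,c), deriv(c,h)
round 3: derive deriv(d,i) via R3 from deriv(d,c), deriv(c,i)

no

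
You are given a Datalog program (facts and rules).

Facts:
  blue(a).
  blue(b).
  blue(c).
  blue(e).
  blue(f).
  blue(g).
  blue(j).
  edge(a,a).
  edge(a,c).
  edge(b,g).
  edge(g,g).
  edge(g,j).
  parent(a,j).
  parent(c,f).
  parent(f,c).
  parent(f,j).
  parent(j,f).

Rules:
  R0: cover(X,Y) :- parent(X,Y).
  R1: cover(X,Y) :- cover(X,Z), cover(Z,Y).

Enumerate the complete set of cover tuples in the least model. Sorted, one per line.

round 1: derive cover(a,j) via R0 from parent(a,j)
round 1: derive cover(c,f) via R0 from parent(c,f)
round 1: derive cover(f,c) via R0 from parent(f,c)
round 1: derive cover(f,j) via R0 from parent(f,j)
round 1: derive cover(j,f) via R0 from parent(j,f)
round 2: derive cover(a,f) via R1 from cover(a,j), cover(j,f)
round 2: derive cover(c,c) via R1 from cover(c,f), cover(f,c)
round 2: derive cover(c,j) via R1 from cover(c,f), cover(f,j)
round 2: derive cover(f,f) via R1 from cover(f,c), cover(c,f)
round 2: derive cover(j,c) via R1 from cover(j,f), cover(f,c)
round 2: derive cover(j,j) via R1 from cover(j,f), cover(f,j)
round 3: derive cover(a,c) via R1 from cover(a,f), cover(f,c)

cover(a,c)
cover(a,f)
cover(a,j)
cover(c,c)
cover(c,f)
cover(c,j)
cover(f,c)
cover(f,f)
cover(f,j)
cover(j,c)
cover(j,f)
cover(j,j)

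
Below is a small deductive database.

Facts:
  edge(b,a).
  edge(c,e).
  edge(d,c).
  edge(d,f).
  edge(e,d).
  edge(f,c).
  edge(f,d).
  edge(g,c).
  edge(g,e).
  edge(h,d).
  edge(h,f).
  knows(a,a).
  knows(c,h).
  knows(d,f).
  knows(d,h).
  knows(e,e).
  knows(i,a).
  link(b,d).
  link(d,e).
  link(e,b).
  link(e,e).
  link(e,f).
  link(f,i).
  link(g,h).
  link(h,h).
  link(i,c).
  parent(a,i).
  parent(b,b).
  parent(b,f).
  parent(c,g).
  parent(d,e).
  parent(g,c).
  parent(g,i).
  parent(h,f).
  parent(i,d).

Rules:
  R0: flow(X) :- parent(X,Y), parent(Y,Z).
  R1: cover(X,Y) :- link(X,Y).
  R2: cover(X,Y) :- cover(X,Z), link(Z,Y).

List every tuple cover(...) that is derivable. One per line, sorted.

round 1: derive cover(b,d) via R1 from link(b,d)
round 1: derive cover(d,e) via R1 from link(d,e)
round 1: derive cover(e,b) via R1 from link(e,b)
round 1: derive cover(e,e) via R1 from link(e,e)
round 1: derive cover(e,f) via R1 from link(e,f)
round 1: derive cover(f,i) via R1 from link(f,i)
round 1: derive cover(g,h) via R1 from link(g,h)
round 1: derive cover(h,h) via R1 from link(h,h)
round 1: derive cover(i,c) via R1 from link(i,c)
round 2: derive cover(b,e) via R2 from cover(b,d), link(d,e)
round 2: derive cover(d,b) via R2 from cover(d,e), link(e,b)
round 2: derive cover(d,f) via R2 from cover(d,e), link(e,f)
round 2: derive cover(e,d) via R2 from cover(e,b), link(b,d)
round 2: derive cover(e,i) via R2 from cover(e,f), link(f,i)
round 2: derive cover(f,c) via R2 from cover(f,i), link(i,c)
round 3: derive cover(b,b) via R2 from cover(b,e), link(e,b)
round 3: derive cover(b,f) via R2 from cover(b,e), link(e,f)
round 3: derive cover(d,d) via R2 from cover(d,b), link(b,d)
round 3: derive cover(d,i) via R2 from cover(d,f), link(f,i)
round 3: derive cover(e,c) via R2 from cover(e,i), link(i,c)
round 4: derive cover(b,i) via R2 from cover(b,f), link(f,i)
round 4: derive cover(d,c) via R2 from cover(d,i), link(i,c)
round 5: derive cover(b,c) via R2 from cover(b,i), link(i,c)

cover(b,b)
cover(b,c)
cover(b,d)
cover(b,e)
cover(b,f)
cover(b,i)
cover(d,b)
cover(d,c)
cover(d,d)
cover(d,e)
cover(d,f)
cover(d,i)
cover(e,b)
cover(e,c)
cover(e,d)
cover(e,e)
cover(e,f)
cover(e,i)
cover(f,c)
cover(f,i)
cover(g,h)
cover(h,h)
cover(i,c)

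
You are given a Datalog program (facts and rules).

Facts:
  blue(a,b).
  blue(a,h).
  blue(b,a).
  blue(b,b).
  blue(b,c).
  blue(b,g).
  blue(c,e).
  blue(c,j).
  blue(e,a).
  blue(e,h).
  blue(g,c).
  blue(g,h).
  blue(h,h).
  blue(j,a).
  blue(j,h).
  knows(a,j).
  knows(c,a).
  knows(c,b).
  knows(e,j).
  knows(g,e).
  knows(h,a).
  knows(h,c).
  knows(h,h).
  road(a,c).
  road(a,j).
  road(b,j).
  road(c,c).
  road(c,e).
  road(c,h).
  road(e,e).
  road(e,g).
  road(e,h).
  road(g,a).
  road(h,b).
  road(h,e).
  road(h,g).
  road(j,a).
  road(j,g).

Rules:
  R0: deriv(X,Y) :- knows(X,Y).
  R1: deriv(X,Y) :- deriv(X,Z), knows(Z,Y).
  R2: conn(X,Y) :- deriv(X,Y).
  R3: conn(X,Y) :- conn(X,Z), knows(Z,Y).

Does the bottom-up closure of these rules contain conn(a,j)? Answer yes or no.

round 1: derive deriv(a,j) via R0 from knows(a,j)
round 1: derive deriv(c,a) via R0 from knows(c,a)
round 1: derive deriv(c,b) via R0 from knows(c,b)
round 1: derive deriv(e,j) via R0 from knows(e,j)
round 1: derive deriv(g,e) via R0 from knows(g,e)
round 1: derive deriv(h,a) via R0 from knows(h,a)
round 1: derive deriv(h,c) via R0 from knows(h,c)
round 1: derive deriv(h,h) via R0 from knows(h,h)
round 2: derive deriv(c,j) via R1 from deriv(c,a), knows(a,j)
round 2: derive deriv(g,j) via R1 from deriv(g,e), knows(e,j)
round 2: derive deriv(h,b) via R1 from deriv(h,c), knows(c,b)
round 2: derive deriv(h,j) via R1 from deriv(h,a), knows(a,j)
round 2: derive conn(a,j) via R2 from deriv(a,j)
round 2: derive conn(c,a) via R2 from deriv(c,a)
round 2: derive conn(c,b) via R2 from deriv(c,b)
round 2: derive conn(e,j) via R2 from deriv(e,j)
round 2: derive conn(g,e) via R2 from deriv(g,e)
round 2: derive conn(h,a) via R2 from deriv(h,a)
round 2: derive conn(h,c) via R2 from deriv(h,c)
round 2: derive conn(h,h) via R2 from deriv(h,h)
round 3: derive conn(c,j) via R2 from deriv(c,j)
round 3: derive conn(g,j) via R2 from deriv(g,j)
round 3: derive conn(h,b) via R2 from deriv(h,b)
round 3: derive conn(h,j) via R2 from deriv(h,j)

yes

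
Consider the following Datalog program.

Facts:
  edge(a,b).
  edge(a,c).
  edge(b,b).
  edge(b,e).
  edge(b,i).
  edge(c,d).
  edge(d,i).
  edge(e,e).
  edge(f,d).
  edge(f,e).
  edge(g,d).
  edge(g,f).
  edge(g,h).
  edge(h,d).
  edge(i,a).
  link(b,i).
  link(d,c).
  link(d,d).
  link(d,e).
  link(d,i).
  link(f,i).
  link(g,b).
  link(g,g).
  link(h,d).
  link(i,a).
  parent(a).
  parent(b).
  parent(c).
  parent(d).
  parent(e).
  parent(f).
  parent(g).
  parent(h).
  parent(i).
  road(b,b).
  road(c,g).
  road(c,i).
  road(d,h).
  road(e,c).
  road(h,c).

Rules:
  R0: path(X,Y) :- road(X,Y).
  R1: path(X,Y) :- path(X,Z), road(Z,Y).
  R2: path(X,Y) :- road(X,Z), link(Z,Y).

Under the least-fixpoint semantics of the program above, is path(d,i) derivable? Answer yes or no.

round 1: derive path(b,b) via R0 from road(b,b)
round 1: derive path(c,g) via R0 from road(c,g)
round 1: derive path(c,i) via R0 from road(c,i)
round 1: derive path(d,h) via R0 from road(d,h)
round 1: derive path(e,c) via R0 from road(e,c)
round 1: derive path(h,c) via R0 from road(h,c)
round 1: derive path(b,i) via R2 from road(b,b), link(b,i)
round 1: derive path(c,a) via R2 from road(c,i), link(i,a)
round 1: derive path(c,b) via R2 from road(c,g), link(g,b)
round 1: derive path(d,d) via R2 from road(d,h), link(h,d)
round 2: derive path(d,c) via R1 from path(d,h), road(h,c)
round 2: derive path(e,g) via R1 from path(e,c), road(c,g)
round 2: derive path(e,i) via R1 from path(e,c), road(c,i)
round 2: derive path(h,g) via R1 from path(h,c), road(c,g)
round 2: derive path(h,i) via R1 from path(h,c), road(c,i)
round 3: derive path(d,g) via R1 from path(d,c), road(c,g)
round 3: derive path(d,i) via R1 from path(d,c), road(c,i)

yes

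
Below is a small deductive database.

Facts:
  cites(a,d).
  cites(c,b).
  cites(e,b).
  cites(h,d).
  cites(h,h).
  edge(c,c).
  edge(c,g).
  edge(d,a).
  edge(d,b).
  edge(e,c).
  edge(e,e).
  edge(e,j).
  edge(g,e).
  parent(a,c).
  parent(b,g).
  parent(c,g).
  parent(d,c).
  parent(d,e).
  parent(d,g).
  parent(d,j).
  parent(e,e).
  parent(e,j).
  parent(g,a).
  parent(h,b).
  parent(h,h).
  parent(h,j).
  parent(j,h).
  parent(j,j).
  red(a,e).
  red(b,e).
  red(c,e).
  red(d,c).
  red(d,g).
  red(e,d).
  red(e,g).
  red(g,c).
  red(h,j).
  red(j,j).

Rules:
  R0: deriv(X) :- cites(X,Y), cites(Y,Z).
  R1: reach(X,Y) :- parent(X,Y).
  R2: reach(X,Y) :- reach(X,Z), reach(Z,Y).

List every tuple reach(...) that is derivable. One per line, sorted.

reach(a,a)
reach(a,c)
reach(a,g)
reach(b,a)
reach(b,c)
reach(b,g)
reach(c,a)
reach(c,c)
reach(c,g)
reach(d,a)
reach(d,b)
reach(d,c)
reach(d,e)
reach(d,g)
reach(d,h)
reach(d,j)
reach(e,a)
reach(e,b)
reach(e,c)
reach(e,e)
reach(e,g)
reach(e,h)
reach(e,j)
reach(g,a)
reach(g,c)
reach(g,g)
reach(h,a)
reach(h,b)
reach(h,c)
reach(h,g)
reach(h,h)
reach(h,j)
reach(j,a)
reach(j,b)
reach(j,c)
reach(j,g)
reach(j,h)
reach(j,j)

round 1: derive reach(a,c) via R1 from parent(a,c)
round 1: derive reach(b,g) via R1 from parent(b,g)
round 1: derive reach(c,g) via R1 from parent(c,g)
round 1: derive reach(d,c) via R1 from parent(d,c)
round 1: derive reach(d,e) via R1 from parent(d,e)
round 1: derive reach(d,g) via R1 from parent(d,g)
round 1: derive reach(d,j) via R1 from parent(d,j)
round 1: derive reach(e,e) via R1 from parent(e,e)
round 1: derive reach(e,j) via R1 from parent(e,j)
round 1: derive reach(g,a) via R1 from parent(g,a)
round 1: derive reach(h,b) via R1 from parent(h,b)
round 1: derive reach(h,h) via R1 from parent(h,h)
round 1: derive reach(h,j) via R1 from parent(h,j)
round 1: derive reach(j,h) via R1 from parent(j,h)
round 1: derive reach(j,j) via R1 from parent(j,j)
round 2: derive reach(a,g) via R2 from reach(a,c), reach(c,g)
round 2: derive reach(b,a) via R2 from reach(b,g), reach(g,a)
round 2: derive reach(c,a) via R2 from reach(c,g), reach(g,a)
round 2: derive reach(d,a) via R2 from reach(d,g), reach(g,a)
round 2: derive reach(d,h) via R2 from reach(d,j), reach(j,h)
round 2: derive reach(e,h) via R2 from reach(e,j), reach(j,h)
round 2: derive reach(g,c) via R2 from reach(g,a), reach(a,c)
round 2: derive reach(h,g) via R2 from reach(h,b), reach(b,g)
round 2: derive reach(j,b) via R2 from reach(j,h), reach(h,b)
round 3: derive reach(a,a) via R2 from reach(a,c), reach(c,a)
round 3: derive reach(b,c) via R2 from reach(b,a), reach(a,c)
round 3: derive reach(c,c) via R2 from reach(c,a), reach(a,c)
round 3: derive reach(d,b) via R2 from reach(d,h), reach(h,b)
round 3: derive reach(e,b) via R2 from reach(e,h), reach(h,b)
round 3: derive reach(e,g) via R2 from reach(e,h), reach(h,g)
round 3: derive reach(g,g) via R2 from reach(g,a), reach(a,g)
round 3: derive reach(h,a) via R2 from reach(h,b), reach(b,a)
round 3: derive reach(h,c) via R2 from reach(h,g), reach(g,c)
round 3: derive reach(j,a) via R2 from reach(j,b), reach(b,a)
round 3: derive reach(j,g) via R2 from reach(j,b), reach(b,g)
round 4: derive reach(e,a) via R2 from reach(e,b), reach(b,a)
round 4: derive reach(e,c) via R2 from reach(e,b), reach(b,c)
round 4: derive reach(j,c) via R2 from reach(j,a), reach(a,c)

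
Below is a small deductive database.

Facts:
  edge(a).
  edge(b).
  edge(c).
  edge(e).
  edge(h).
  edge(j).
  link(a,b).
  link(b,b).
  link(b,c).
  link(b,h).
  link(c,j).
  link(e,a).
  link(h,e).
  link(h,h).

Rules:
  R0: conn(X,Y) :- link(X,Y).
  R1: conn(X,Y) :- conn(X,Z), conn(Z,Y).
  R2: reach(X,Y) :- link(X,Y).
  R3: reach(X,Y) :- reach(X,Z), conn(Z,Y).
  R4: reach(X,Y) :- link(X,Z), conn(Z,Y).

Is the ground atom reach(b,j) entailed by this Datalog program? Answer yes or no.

round 1: derive conn(a,b) via R0 from link(a,b)
round 1: derive conn(b,b) via R0 from link(b,b)
round 1: derive conn(b,c) via R0 from link(b,c)
round 1: derive conn(b,h) via R0 from link(b,h)
round 1: derive conn(c,j) via R0 from link(c,j)
round 1: derive conn(e,a) via R0 from link(e,a)
round 1: derive conn(h,e) via R0 from link(h,e)
round 1: derive conn(h,h) via R0 from link(h,h)
round 1: derive reach(a,b) via R2 from link(a,b)
round 1: derive reach(b,b) via R2 from link(b,b)
round 1: derive reach(b,c) via R2 from link(b,c)
round 1: derive reach(b,h) via R2 from link(b,h)
round 1: derive reach(c,j) via R2 from link(c,j)
round 1: derive reach(e,a) via R2 from link(e,a)
round 1: derive reach(h,e) via R2 from link(h,e)
round 1: derive reach(h,h) via R2 from link(h,h)
round 2: derive conn(a,c) via R1 from conn(a,b), conn(b,c)
round 2: derive conn(a,h) via R1 from conn(a,b), conn(b,h)
round 2: derive conn(b,e) via R1 from conn(b,h), conn(h,e)
round 2: derive conn(b,j) via R1 from conn(b,c), conn(c,j)
round 2: derive conn(e,b) via R1 from conn(e,a), conn(a,b)
round 2: derive conn(h,a) via R1 from conn(h,e), conn(e,a)
round 2: derive reach(a,c) via R3 from reach(a,b), conn(b,c)
round 2: derive reach(a,h) via R3 from reach(a,b), conn(b,h)
round 2: derive reach(b,e) via R3 from reach(b,h), conn(h,e)
round 2: derive reach(b,j) via R3 from reach(b,c), conn(c,j)
round 2: derive reach(e,b) via R3 from reach(e,a), conn(a,b)
round 2: derive reach(h,a) via R3 from reach(h,e), conn(e,a)
round 3: derive conn(a,a) via R1 from conn(a,h), conn(h,a)
round 3: derive conn(a,e) via R1 from conn(a,b), conn(b,e)
round 3: derive conn(a,j) via R1 from conn(a,b), conn(b,j)
round 3: derive conn(b,a) via R1 from conn(b,e), conn(e,a)
round 3: derive conn(e,c) via R1 from conn(e,a), conn(a,c)
round 3: derive conn(e,e) via R1 from conn(e,b), conn(b,e)
round 3: derive conn(e,h) via R1 from conn(e,a), conn(a,h)
round 3: derive conn(e,j) via R1 from conn(e,b), conn(b,j)
round 3: derive conn(h,b) via R1 from conn(h,a), conn(a,b)
round 3: derive conn(h,c) via R1 from conn(h,a), conn(a,c)
round 3: derive reach(a,a) via R3 from reach(a,h), conn(h,a)
round 3: derive reach(a,e) via R3 from reach(a,b), conn(b,e)
round 3: derive reach(a,j) via R3 from reach(a,b), conn(b,j)
round 3: derive reach(b,a) via R3 from reach(b,e), conn(e,a)
round 3: derive reach(e,c) via R3 from reach(e,a), conn(a,c)
round 3: derive reach(e,e) via R3 from reach(e,b), conn(b,e)
round 3: derive reach(e,h) via R3 from reach(e,a), conn(a,h)
round 3: derive reach(e,j) via R3 from reach(e,b), conn(b,j)
round 3: derive reach(h,b) via R3 from reach(h,a), conn(a,b)
round 3: derive reach(h,c) via R3 from reach(h,a), conn(a,c)
round 4: derive conn(h,j) via R1 from conn(h,a), conn(a,j)
round 4: derive reach(h,j) via R3 from reach(h,a), conn(a,j)

yes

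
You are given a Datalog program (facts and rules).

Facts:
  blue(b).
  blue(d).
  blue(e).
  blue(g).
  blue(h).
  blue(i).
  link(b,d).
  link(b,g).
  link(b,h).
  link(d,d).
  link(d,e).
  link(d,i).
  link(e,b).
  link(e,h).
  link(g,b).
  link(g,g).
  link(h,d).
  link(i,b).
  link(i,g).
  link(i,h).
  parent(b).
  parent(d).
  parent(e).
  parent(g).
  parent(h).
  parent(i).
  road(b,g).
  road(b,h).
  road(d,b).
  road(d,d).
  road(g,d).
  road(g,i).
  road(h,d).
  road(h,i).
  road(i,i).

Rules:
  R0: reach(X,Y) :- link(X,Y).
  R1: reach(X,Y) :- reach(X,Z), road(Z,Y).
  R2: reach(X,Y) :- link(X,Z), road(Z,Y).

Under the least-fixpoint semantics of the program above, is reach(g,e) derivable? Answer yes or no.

round 1: derive reach(b,d) via R0 from link(b,d)
round 1: derive reach(b,g) via R0 from link(b,g)
round 1: derive reach(b,h) via R0 from link(b,h)
round 1: derive reach(d,d) via R0 from link(d,d)
round 1: derive reach(d,e) via R0 from link(d,e)
round 1: derive reach(d,i) via R0 from link(d,i)
round 1: derive reach(e,b) via R0 from link(e,b)
round 1: derive reach(e,h) via R0 from link(e,h)
round 1: derive reach(g,b) via R0 from link(g,b)
round 1: derive reach(g,g) via R0 from link(g,g)
round 1: derive reach(h,d) via R0 from link(h,d)
round 1: derive reach(i,b) via R0 from link(i,b)
round 1: derive reach(i,g) via R0 from link(i,g)
round 1: derive reach(i,h) via R0 from link(i,h)
round 1: derive reach(b,b) via R2 from link(b,d), road(d,b)
round 1: derive reach(b,i) via R2 from link(b,g), road(g,i)
round 1: derive reach(d,b) via R2 from link(d,d), road(d,b)
round 1: derive reach(e,d) via R2 from link(e,h), road(h,d)
round 1: derive reach(e,g) via R2 from link(e,b), road(b,g)
round 1: derive reach(e,i) via R2 from link(e,h), road(h,i)
round 1: derive reach(g,d) via R2 from link(g,g), road(g,d)
round 1: derive reach(g,h) via R2 from link(g,b), road(b,h)
round 1: derive reach(g,i) via R2 from link(g,g), road(g,i)
round 1: derive reach(h,b) via R2 from link(h,d), road(d,b)
round 1: derive reach(i,d) via R2 from link(i,g), road(g,d)
round 1: derive reach(i,i) via R2 from link(i,g), road(g,i)
round 2: derive reach(d,g) via R1 from reach(d,b), road(b,g)
round 2: derive reach(d,h) via R1 from reach(d,b), road(b,h)
round 2: derive reach(h,g) via R1 from reach(h,b), road(b,g)
round 2: derive reach(h,h) via R1 from reach(h,b), road(b,h)
round 3: derive reach(h,i) via R1 from reach(h,g), road(g,i)

no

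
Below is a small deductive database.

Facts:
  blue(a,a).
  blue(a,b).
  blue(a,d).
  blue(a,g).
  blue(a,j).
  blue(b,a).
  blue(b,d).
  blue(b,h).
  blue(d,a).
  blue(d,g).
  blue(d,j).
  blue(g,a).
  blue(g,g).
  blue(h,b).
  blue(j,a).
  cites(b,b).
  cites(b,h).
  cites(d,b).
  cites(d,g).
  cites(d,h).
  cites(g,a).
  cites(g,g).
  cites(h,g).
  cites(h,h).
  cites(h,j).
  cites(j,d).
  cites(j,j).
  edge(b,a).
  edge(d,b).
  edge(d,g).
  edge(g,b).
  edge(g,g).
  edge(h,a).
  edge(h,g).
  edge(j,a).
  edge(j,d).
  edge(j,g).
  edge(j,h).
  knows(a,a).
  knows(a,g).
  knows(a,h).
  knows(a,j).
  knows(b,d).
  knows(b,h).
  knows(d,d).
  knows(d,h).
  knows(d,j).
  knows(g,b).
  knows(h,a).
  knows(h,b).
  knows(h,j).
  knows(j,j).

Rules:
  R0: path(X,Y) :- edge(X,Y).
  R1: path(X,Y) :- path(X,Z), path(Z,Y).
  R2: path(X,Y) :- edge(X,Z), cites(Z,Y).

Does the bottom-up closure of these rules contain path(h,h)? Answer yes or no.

round 1: derive path(b,a) via R0 from edge(b,a)
round 1: derive path(d,b) via R0 from edge(d,b)
round 1: derive path(d,g) via R0 from edge(d,g)
round 1: derive path(g,b) via R0 from edge(g,b)
round 1: derive path(g,g) via R0 from edge(g,g)
round 1: derive path(h,a) via R0 from edge(h,a)
round 1: derive path(h,g) via R0 from edge(h,g)
round 1: derive path(j,a) via R0 from edge(j,a)
round 1: derive path(j,d) via R0 from edge(j,d)
round 1: derive path(j,g) via R0 from edge(j,g)
round 1: derive path(j,h) via R0 from edge(j,h)
round 1: derive path(d,a) via R2 from edge(d,g), cites(g,a)
round 1: derive path(d,h) via R2 from edge(d,b), cites(b,h)
round 1: derive path(g,a) via R2 from edge(g,g), cites(g,a)
round 1: derive path(g,h) via R2 from edge(g,b), cites(b,h)
round 1: derive path(j,b) via R2 from edge(j,d), cites(d,b)
round 1: derive path(j,j) via R2 from edge(j,h), cites(h,j)
round 2: derive path(h,b) via R1 from path(h,g), path(g,b)
round 2: derive path(h,h) via R1 from path(h,g), path(g,h)

yes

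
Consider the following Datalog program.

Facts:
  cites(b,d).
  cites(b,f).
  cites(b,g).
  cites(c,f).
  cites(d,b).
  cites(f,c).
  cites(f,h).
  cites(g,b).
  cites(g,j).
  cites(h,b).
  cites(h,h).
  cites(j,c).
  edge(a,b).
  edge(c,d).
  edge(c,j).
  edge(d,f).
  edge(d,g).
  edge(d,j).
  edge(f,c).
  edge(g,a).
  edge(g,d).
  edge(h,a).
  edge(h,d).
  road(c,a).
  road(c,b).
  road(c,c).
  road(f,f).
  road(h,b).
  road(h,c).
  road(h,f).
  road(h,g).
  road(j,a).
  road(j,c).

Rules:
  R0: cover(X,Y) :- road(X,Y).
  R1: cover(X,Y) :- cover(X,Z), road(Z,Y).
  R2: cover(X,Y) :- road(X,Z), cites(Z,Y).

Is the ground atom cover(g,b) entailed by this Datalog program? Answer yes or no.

round 1: derive cover(c,a) via R0 from road(c,a)
round 1: derive cover(c,b) via R0 from road(c,b)
round 1: derive cover(c,c) via R0 from road(c,c)
round 1: derive cover(f,f) via R0 from road(f,f)
round 1: derive cover(h,b) via R0 from road(h,b)
round 1: derive cover(h,c) via R0 from road(h,c)
round 1: derive cover(h,f) via R0 from road(h,f)
round 1: derive cover(h,g) via R0 from road(h,g)
round 1: derive cover(j,a) via R0 from road(j,a)
round 1: derive cover(j,c) via R0 from road(j,c)
round 1: derive cover(c,d) via R2 from road(c,b), cites(b,d)
round 1: derive cover(c,f) via R2 from road(c,b), cites(b,f)
round 1: derive cover(c,g) via R2 from road(c,b), cites(b,g)
round 1: derive cover(f,c) via R2 from road(f,f), cites(f,c)
round 1: derive cover(f,h) via R2 from road(f,f), cites(f,h)
round 1: derive cover(h,d) via R2 from road(h,b), cites(b,d)
round 1: derive cover(h,h) via R2 from road(h,f), cites(f,h)
round 1: derive cover(h,j) via R2 from road(h,g), cites(g,j)
round 1: derive cover(j,f) via R2 from road(j,c), cites(c,f)
round 2: derive cover(f,a) via R1 from cover(f,c), road(c,a)
round 2: derive cover(f,b) via R1 from cover(f,c), road(c,b)
round 2: derive cover(f,g) via R1 from cover(f,h), road(h,g)
round 2: derive cover(h,a) via R1 from cover(h,c), road(c,a)
round 2: derive cover(j,b) via R1 from cover(j,c), road(c,b)

no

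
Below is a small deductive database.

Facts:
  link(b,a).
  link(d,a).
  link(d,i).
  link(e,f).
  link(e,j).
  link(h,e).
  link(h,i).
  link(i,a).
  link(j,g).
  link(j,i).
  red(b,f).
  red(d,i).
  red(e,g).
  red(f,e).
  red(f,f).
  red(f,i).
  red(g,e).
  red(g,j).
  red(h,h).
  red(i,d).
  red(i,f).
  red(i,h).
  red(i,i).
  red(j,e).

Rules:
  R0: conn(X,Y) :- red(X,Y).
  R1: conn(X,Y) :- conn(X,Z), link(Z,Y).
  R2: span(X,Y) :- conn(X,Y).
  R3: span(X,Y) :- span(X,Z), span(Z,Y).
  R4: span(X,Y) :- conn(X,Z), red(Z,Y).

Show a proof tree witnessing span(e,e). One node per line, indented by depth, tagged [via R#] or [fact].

span(e,e)  [via R4]
  conn(e,g)  [via R0]
    red(e,g)  [fact]
  red(g,e)  [fact]

round 1: derive conn(b,f) via R0 from red(b,f)
round 1: derive conn(d,i) via R0 from red(d,i)
round 1: derive conn(e,g) via R0 from red(e,g)
round 1: derive conn(f,e) via R0 from red(f,e)
round 1: derive conn(f,f) via R0 from red(f,f)
round 1: derive conn(f,i) via R0 from red(f,i)
round 1: derive conn(g,e) via R0 from red(g,e)
round 1: derive conn(g,j) via R0 from red(g,j)
round 1: derive conn(h,h) via R0 from red(h,h)
round 1: derive conn(i,d) via R0 from red(i,d)
round 1: derive conn(i,f) via R0 from red(i,f)
round 1: derive conn(i,h) via R0 from red(i,h)
round 1: derive conn(i,i) via R0 from red(i,i)
round 1: derive conn(j,e) via R0 from red(j,e)
round 2: derive conn(d,a) via R1 from conn(d,i), link(i,a)
round 2: derive conn(f,a) via R1 from conn(f,i), link(i,a)
round 2: derive conn(f,j) via R1 from conn(f,e), link(e,j)
round 2: derive conn(g,f) via R1 from conn(g,e), link(e,f)
round 2: derive conn(g,g) via R1 from conn(g,j), link(j,g)
round 2: derive conn(g,i) via R1 from conn(g,j), link(j,i)
round 2: derive conn(h,e) via R1 from conn(h,h), link(h,e)
round 2: derive conn(h,i) via R1 from conn(h,h), link(h,i)
round 2: derive conn(i,a) via R1 from conn(i,d), link(d,a)
round 2: derive conn(i,e) via R1 from conn(i,h), link(h,e)
round 2: derive conn(j,f) via R1 from conn(j,e), link(e,f)
round 2: derive conn(j,j) via R1 from conn(j,e), link(e,j)
round 2: derive span(b,f) via R2 from conn(b,f)
round 2: derive span(d,i) via R2 from conn(d,i)
round 2: derive span(e,g) via R2 from conn(e,g)
round 2: derive span(f,e) via R2 from conn(f,e)
round 2: derive span(f,f) via R2 from conn(f,f)
round 2: derive span(f,i) via R2 from conn(f,i)
round 2: derive span(g,e) via R2 from conn(g,e)
round 2: derive span(g,j) via R2 from conn(g,j)
round 2: derive span(h,h) via R2 from conn(h,h)
round 2: derive span(i,d) via R2 from conn(i,d)
round 2: derive span(i,f) via R2 from conn(i,f)
round 2: derive span(i,h) via R2 from conn(i,h)
round 2: derive span(i,i) via R2 from conn(i,i)
round 2: derive span(j,e) via R2 from conn(j,e)
round 2: derive span(b,e) via R4 from conn(b,f), red(f,e)
round 2: derive span(b,i) via R4 from conn(b,f), red(f,i)
round 2: derive span(d,d) via R4 from conn(d,i), red(i,d)
round 2: derive span(d,f) via R4 from conn(d,i), red(i,f)
round 2: derive span(d,h) via R4 from conn(d,i), red(i,h)
round 2: derive span(e,e) via R4 from conn(e,g), red(g,e)
round 2: derive span(e,j) via R4 from conn(e,g), red(g,j)
round 2: derive span(f,d) via R4 from conn(f,i), red(i,d)
round 2: derive span(f,g) via R4 from conn(f,e), red(e,g)
round 2: derive span(f,h) via R4 from conn(f,i), red(i,h)
round 2: derive span(g,g) via R4 from conn(g,e), red(e,g)
round 2: derive span(i,e) via R4 from conn(i,f), red(f,e)
round 2: derive span(j,g) via R4 from conn(j,e), red(e,g)
round 3: derive conn(f,g) via R1 from conn(f,j), link(j,g)
round 3: derive conn(g,a) via R1 from conn(g,i), link(i,a)
round 3: derive conn(h,a) via R1 from conn(h,i), link(i,a)
round 3: derive conn(h,f) via R1 from conn(h,e), link(e,f)
round 3: derive conn(h,j) via R1 from conn(h,e), link(e,j)
round 3: derive conn(i,j) via R1 from conn(i,e), link(e,j)
round 3: derive conn(j,g) via R1 from conn(j,j), link(j,g)
round 3: derive conn(j,i) via R1 from conn(j,j), link(j,i)
round 3: derive span(d,a) via R2 from conn(d,a)
round 3: derive span(f,a) via R2 from conn(f,a)
round 3: derive span(f,j) via R2 from conn(f,j)
round 3: derive span(g,f) via R2 from conn(g,f)
round 3: derive span(g,i) via R2 from conn(g,i)
round 3: derive span(h,e) via R2 from conn(h,e)
round 3: derive span(h,i) via R2 from conn(h,i)
round 3: derive span(i,a) via R2 from conn(i,a)
round 3: derive span(j,f) via R2 from conn(j,f)
round 3: derive span(j,j) via R2 from conn(j,j)
round 3: derive span(b,d) via R3 from span(b,f), span(f,d)
round 3: derive span(b,g) via R3 from span(b,e), span(e,g)
round 3: derive span(b,h) via R3 from span(b,f), span(f,h)
round 3: derive span(b,j) via R3 from span(b,e), span(e,j)
round 3: derive span(d,e) via R3 from span(d,f), span(f,e)
round 3: derive span(d,g) via R3 from span(d,f), span(f,g)
round 3: derive span(i,g) via R3 from span(i,e), span(e,g)
round 3: derive span(i,j) via R3 from span(i,e), span(e,j)
round 3: derive span(g,d) via R4 from conn(g,i), red(i,d)
round 3: derive span(g,h) via R4 from conn(g,i), red(i,h)
round 3: derive span(h,d) via R4 from conn(h,i), red(i,d)
round 3: derive span(h,f) via R4 from conn(h,i), red(i,f)
round 3: derive span(h,g) via R4 from conn(h,e), red(e,g)
round 3: derive span(j,i) via R4 from conn(j,f), red(f,i)
round 4: derive conn(h,g) via R1 from conn(h,j), link(j,g)
round 4: derive conn(i,g) via R1 from conn(i,j), link(j,g)
round 4: derive conn(j,a) via R1 from conn(j,i), link(i,a)
round 4: derive span(g,a) via R2 from conn(g,a)
round 4: derive span(h,a) via R2 from conn(h,a)
round 4: derive span(h,j) via R2 from conn(h,j)
round 4: derive span(b,a) via R3 from span(b,d), span(d,a)
round 4: derive span(d,j) via R3 from span(d,e), span(e,j)
round 4: derive span(e,d) via R3 from span(e,g), span(g,d)
round 4: derive span(e,f) via R3 from span(e,g), span(g,f)
round 4: derive span(e,h) via R3 from span(e,g), span(g,h)
round 4: derive span(e,i) via R3 from span(e,g), span(g,i)
round 4: derive span(j,a) via R3 from span(j,f), span(f,a)
round 4: derive span(j,d) via R3 from span(j,f), span(f,d)
round 4: derive span(j,h) via R3 from span(j,f), span(f,h)
round 5: derive span(e,a) via R3 from span(e,d), span(d,a)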